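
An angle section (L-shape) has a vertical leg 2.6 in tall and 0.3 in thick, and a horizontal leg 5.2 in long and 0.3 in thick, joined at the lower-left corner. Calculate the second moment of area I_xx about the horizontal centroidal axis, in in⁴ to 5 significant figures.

I_xx ≈ 1.1244 in⁴

Break the section into simple shapes (no overlaps), measuring from the bottom-left corner of the bounding box.
Vertical leg: 0.3 × 2.6, A = 0.78 in², y = 1.3 in, Ī = 0.4394 in⁴.
Horizontal leg (remainder): 4.9 × 0.3, A = 1.47 in², y = 0.15 in, Ī = 0.011025 in⁴.
Centroid: ȳ = ΣA·y / ΣA = 0.5486667 in.
Transfer each piece to the horizontal centroidal axis using Ī + A·d² with d = y − 0.5486667:
  vertical leg: d = 0.7513333 in → contributes +0.8797114 in⁴
  horizontal leg (remainder): d = -0.3986667 in → contributes +0.2446596 in⁴
Total I = 1.124371 in⁴.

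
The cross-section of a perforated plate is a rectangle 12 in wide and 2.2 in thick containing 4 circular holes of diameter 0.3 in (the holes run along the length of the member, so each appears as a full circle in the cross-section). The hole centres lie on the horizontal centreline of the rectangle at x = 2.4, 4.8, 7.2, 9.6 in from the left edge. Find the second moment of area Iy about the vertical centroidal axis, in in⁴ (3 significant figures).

Split into non-overlapping primitives; take the origin at the lower-left of the bounding box.
Plate: 12 × 2.2, A = 26.4 in², x = 6 in, Ī = 316.8 in⁴.
Hole 1 (subtracted): ⌀0.3, A = 0.070686 in², x = 2.4 in, Ī = 0.00039761 in⁴.
Hole 2 (subtracted): ⌀0.3, A = 0.070686 in², x = 4.8 in, Ī = 0.00039761 in⁴.
Hole 3 (subtracted): ⌀0.3, A = 0.070686 in², x = 7.2 in, Ī = 0.00039761 in⁴.
Hole 4 (subtracted): ⌀0.3, A = 0.070686 in², x = 9.6 in, Ī = 0.00039761 in⁴.
By symmetry the centroid is at mid-width, x̄ = 6 in.
Transfer each piece to the vertical centroidal axis using Ī + A·d² with d = x − 6:
  plate: d = 0 in → contributes +316.8 in⁴
  hole 1: d = -3.6 in → contributes −0.91649 in⁴
  hole 2: d = -1.2 in → contributes −0.10219 in⁴
  hole 3: d = 1.2 in → contributes −0.10219 in⁴
  hole 4: d = 3.6 in → contributes −0.91649 in⁴
Total I = 314.76 in⁴.

Iy ≈ 315 in⁴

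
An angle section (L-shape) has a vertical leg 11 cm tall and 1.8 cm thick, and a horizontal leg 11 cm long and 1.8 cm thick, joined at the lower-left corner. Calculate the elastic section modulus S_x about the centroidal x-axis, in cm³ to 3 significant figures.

S_x ≈ 52.0 cm³

Split into non-overlapping primitives; take the origin at the lower-left of the bounding box.
Vertical leg: 1.8 × 11, A = 19.8 cm², y = 5.5 cm, Ī = 199.65 cm⁴.
Horizontal leg (remainder): 9.2 × 1.8, A = 16.56 cm², y = 0.9 cm, Ī = 4.4712 cm⁴.
Centroid: ȳ = ΣA·y / ΣA = 3.405 cm.
Transfer each piece to the centroidal x-axis using Ī + A·d² with d = y − 3.405:
  vertical leg: d = 2.095 cm → contributes +286.56 cm⁴
  horizontal leg (remainder): d = -2.505 cm → contributes +108.38 cm⁴
Total I = 394.94 cm⁴.
Extreme fibre distance c = 7.595 cm; S = I/c = 51.999 cm³.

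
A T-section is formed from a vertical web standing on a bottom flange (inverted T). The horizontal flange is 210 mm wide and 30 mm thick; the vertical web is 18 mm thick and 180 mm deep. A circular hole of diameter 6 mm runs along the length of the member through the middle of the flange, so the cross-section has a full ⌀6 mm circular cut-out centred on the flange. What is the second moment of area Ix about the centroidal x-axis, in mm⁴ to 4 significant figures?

Ix ≈ 3.277 × 10⁷ mm⁴

Decompose the section into non-overlapping parts with the origin at the bottom-left of its bounding rectangle.
Flange: 210 × 30, A = 6 300 mm², y = 15 mm, Ī = 472 500 mm⁴.
Web: 18 × 180, A = 3 240 mm², y = 120 mm, Ī = 8 748 000 mm⁴.
Hole (subtracted): ⌀6, A = 28.2743 mm², y = 15 mm, Ī = 63.6173 mm⁴.
Centroid: ȳ = ΣA·y / ΣA = 50.7664 mm.
Transfer each piece to the centroidal x-axis using Ī + A·d² with d = y − 50.7664:
  flange: d = -35.7664 mm → contributes +8 531 674 mm⁴
  web: d = 69.2336 mm → contributes +24 278 273 mm⁴
  hole: d = -35.7664 mm → contributes −36233.1 mm⁴
Total I = 32 773 714 mm⁴.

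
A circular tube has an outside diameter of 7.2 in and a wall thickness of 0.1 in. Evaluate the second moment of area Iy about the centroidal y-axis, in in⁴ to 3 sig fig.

Iy ≈ 14.1 in⁴

Decompose the section into non-overlapping parts with the origin at the bottom-left of its bounding rectangle.
Outer circle: ⌀7.2, A = 40.715 in², x = 3.6 in, Ī = 131.92 in⁴.
Bore (subtracted): ⌀7, A = 38.485 in², x = 3.6 in, Ī = 117.86 in⁴.
By symmetry the centroid is at mid-width, x̄ = 3.6 in.
All pieces are centred on the centroidal y-axis, so I = ΣĪ (holes subtracted) = 14.058 in⁴.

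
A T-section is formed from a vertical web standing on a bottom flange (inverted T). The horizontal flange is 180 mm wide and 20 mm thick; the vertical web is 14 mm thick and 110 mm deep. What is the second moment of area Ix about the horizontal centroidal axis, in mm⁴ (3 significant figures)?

Ix ≈ 6.23 × 10⁶ mm⁴

Treat the section as a set of non-overlapping primitives; coordinates are from the bounding-box lower-left.
Flange: 180 × 20, A = 3 600 mm², y = 10 mm, Ī = 120 000 mm⁴.
Web: 14 × 110, A = 1 540 mm², y = 75 mm, Ī = 1 552 833 mm⁴.
Centroid: ȳ = ΣA·y / ΣA = 29.475 mm.
Transfer each piece to the horizontal centroidal axis using Ī + A·d² with d = y − 29.475:
  flange: d = -19.475 mm → contributes +1 485 351 mm⁴
  web: d = 45.525 mm → contributes +4 744 564 mm⁴
Total I = 6 229 915 mm⁴.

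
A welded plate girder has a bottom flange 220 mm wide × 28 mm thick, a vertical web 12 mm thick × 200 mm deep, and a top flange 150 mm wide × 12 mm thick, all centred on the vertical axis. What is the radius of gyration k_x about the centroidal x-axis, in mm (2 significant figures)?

Treat the section as a set of non-overlapping primitives; coordinates are from the bounding-box lower-left.
Bottom plate: 220 × 28, A = 6 160 mm², y = 14 mm, Ī = 402 453 mm⁴.
Web plate: 12 × 200, A = 2 400 mm², y = 128 mm, Ī = 8 000 000 mm⁴.
Top plate: 150 × 12, A = 1 800 mm², y = 234 mm, Ī = 21 600 mm⁴.
Centroid: ȳ = ΣA·y / ΣA = 78.63 mm.
Transfer each piece to the centroidal x-axis using Ī + A·d² with d = y − 78.63:
  bottom plate: d = -64.63 mm → contributes +26 135 552 mm⁴
  web plate: d = 49.37 mm → contributes +13 848 993 mm⁴
  top plate: d = 155.4 mm → contributes +43 471 514 mm⁴
Total I = 83 456 060 mm⁴.
Radius of gyration: k = √(I/A) = √(83 456 060 / 10 360) = 89.75 mm.

k_x ≈ 90 mm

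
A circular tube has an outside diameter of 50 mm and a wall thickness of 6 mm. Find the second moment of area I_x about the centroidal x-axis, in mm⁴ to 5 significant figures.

I_x ≈ 2.0444 × 10⁵ mm⁴

Split into non-overlapping primitives; take the origin at the lower-left of the bounding box.
Outer circle: ⌀50, A = 1963.495 mm², y = 25 mm, Ī = 306796.2 mm⁴.
Bore (subtracted): ⌀38, A = 1134.115 mm², y = 25 mm, Ī = 102353.9 mm⁴.
By symmetry the centroid is at mid-height, ȳ = 25 mm.
All pieces are centred on the centroidal x-axis, so I = ΣĪ (holes subtracted) = 204442.3 mm⁴.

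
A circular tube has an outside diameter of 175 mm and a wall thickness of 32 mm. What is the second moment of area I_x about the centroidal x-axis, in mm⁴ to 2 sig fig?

Split into non-overlapping primitives; take the origin at the lower-left of the bounding box.
Outer circle: ⌀175, A = 24 053 mm², y = 87.5 mm, Ī = 46 038 598 mm⁴.
Bore (subtracted): ⌀111, A = 9 677 mm², y = 87.5 mm, Ī = 7 451 811 mm⁴.
By symmetry the centroid is at mid-height, ȳ = 87.5 mm.
All pieces are centred on the centroidal x-axis, so I = ΣĪ (holes subtracted) = 38 586 788 mm⁴.

I_x ≈ 3.9 × 10⁷ mm⁴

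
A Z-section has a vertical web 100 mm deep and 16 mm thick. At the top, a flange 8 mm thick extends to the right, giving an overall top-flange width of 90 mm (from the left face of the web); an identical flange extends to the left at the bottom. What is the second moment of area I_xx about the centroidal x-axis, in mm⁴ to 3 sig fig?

I_xx ≈ 3.84 × 10⁶ mm⁴

Break the section into simple shapes (no overlaps), measuring from the bottom-left corner of the bounding box.
Web: 16 × 100, A = 1 600 mm², y = 50 mm, Ī = 1 333 333 mm⁴.
Top flange (beyond web): 74 × 8, A = 592 mm², y = 96 mm, Ī = 3157.3 mm⁴.
Bottom flange (beyond web): 74 × 8, A = 592 mm², y = 4 mm, Ī = 3157.3 mm⁴.
Centroid: ȳ = ΣA·y / ΣA = 50 mm.
Transfer each piece to the centroidal x-axis using Ī + A·d² with d = y − 50:
  web: d = 0 mm → contributes +1 333 333 mm⁴
  top flange (beyond web): d = 46 mm → contributes +1 255 829 mm⁴
  bottom flange (beyond web): d = -46 mm → contributes +1 255 829 mm⁴
Total I = 3 844 992 mm⁴.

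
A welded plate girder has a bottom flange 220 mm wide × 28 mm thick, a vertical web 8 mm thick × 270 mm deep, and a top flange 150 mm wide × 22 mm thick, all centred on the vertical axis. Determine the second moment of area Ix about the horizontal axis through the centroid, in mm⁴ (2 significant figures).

Ix ≈ 2.0 × 10⁸ mm⁴

Treat the section as a set of non-overlapping primitives; coordinates are from the bounding-box lower-left.
Bottom plate: 220 × 28, A = 6 160 mm², y = 14 mm, Ī = 402 453 mm⁴.
Web plate: 8 × 270, A = 2 160 mm², y = 163 mm, Ī = 13 122 000 mm⁴.
Top plate: 150 × 22, A = 3 300 mm², y = 309 mm, Ī = 133 100 mm⁴.
Centroid: ȳ = ΣA·y / ΣA = 125.5 mm.
Transfer each piece to the horizontal axis through the centroid using Ī + A·d² with d = y − 125.5:
  bottom plate: d = -111.5 mm → contributes +76 950 834 mm⁴
  web plate: d = 37.52 mm → contributes +16 163 544 mm⁴
  top plate: d = 183.5 mm → contributes +111 281 752 mm⁴
Total I = 204 396 131 mm⁴.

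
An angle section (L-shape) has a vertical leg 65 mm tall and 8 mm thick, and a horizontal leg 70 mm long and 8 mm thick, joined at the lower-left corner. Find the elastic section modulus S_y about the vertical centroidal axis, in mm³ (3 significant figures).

Decompose the section into non-overlapping parts with the origin at the bottom-left of its bounding rectangle.
Vertical leg: 8 × 65, A = 520 mm², x = 4 mm, Ī = 2773.3 mm⁴.
Horizontal leg (remainder): 62 × 8, A = 496 mm², x = 39 mm, Ī = 158 885 mm⁴.
Centroid: x̄ = ΣA·x / ΣA = 21.087 mm.
Transfer each piece to the vertical centroidal axis using Ī + A·d² with d = x − 21.087:
  vertical leg: d = -17.087 mm → contributes +154 589 mm⁴
  horizontal leg (remainder): d = 17.913 mm → contributes +318 046 mm⁴
Total I = 472 635 mm⁴.
Extreme fibre distance c = 48.913 mm; S = I/c = 9662.7 mm³.

S_y ≈ 9660 mm³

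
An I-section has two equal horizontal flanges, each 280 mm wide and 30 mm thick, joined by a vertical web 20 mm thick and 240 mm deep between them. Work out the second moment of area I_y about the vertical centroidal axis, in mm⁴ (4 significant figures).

I_y ≈ 1.099 × 10⁸ mm⁴

Decompose the section into non-overlapping parts with the origin at the bottom-left of its bounding rectangle.
Bottom flange: 280 × 30, A = 8 400 mm², x = 140 mm, Ī = 54 880 000 mm⁴.
Web: 20 × 240, A = 4 800 mm², x = 140 mm, Ī = 160 000 mm⁴.
Top flange: 280 × 30, A = 8 400 mm², x = 140 mm, Ī = 54 880 000 mm⁴.
By symmetry the centroid is at mid-width, x̄ = 140 mm.
All pieces are centred on the vertical centroidal axis, so I = ΣĪ = 109 920 000 mm⁴.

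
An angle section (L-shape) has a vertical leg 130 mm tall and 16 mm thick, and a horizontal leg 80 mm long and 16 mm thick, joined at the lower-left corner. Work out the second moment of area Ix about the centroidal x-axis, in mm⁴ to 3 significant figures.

Break the section into simple shapes (no overlaps), measuring from the bottom-left corner of the bounding box.
Vertical leg: 16 × 130, A = 2 080 mm², y = 65 mm, Ī = 2 929 333 mm⁴.
Horizontal leg (remainder): 64 × 16, A = 1 024 mm², y = 8 mm, Ī = 21 845 mm⁴.
Centroid: ȳ = ΣA·y / ΣA = 46.196 mm.
Transfer each piece to the centroidal x-axis using Ī + A·d² with d = y − 46.196:
  vertical leg: d = 18.804 mm → contributes +3 664 811 mm⁴
  horizontal leg (remainder): d = -38.196 mm → contributes +1 515 784 mm⁴
Total I = 5 180 596 mm⁴.

Ix ≈ 5.18 × 10⁶ mm⁴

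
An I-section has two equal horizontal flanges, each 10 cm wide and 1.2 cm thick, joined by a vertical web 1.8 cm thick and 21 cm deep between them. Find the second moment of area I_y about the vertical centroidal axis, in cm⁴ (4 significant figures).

Break the section into simple shapes (no overlaps), measuring from the bottom-left corner of the bounding box.
Bottom flange: 10 × 1.2, A = 12 cm², x = 5 cm, Ī = 100 cm⁴.
Web: 1.8 × 21, A = 37.8 cm², x = 5 cm, Ī = 10.206 cm⁴.
Top flange: 10 × 1.2, A = 12 cm², x = 5 cm, Ī = 100 cm⁴.
By symmetry the centroid is at mid-width, x̄ = 5 cm.
All pieces are centred on the vertical centroidal axis, so I = ΣĪ = 210.206 cm⁴.

I_y ≈ 210.2 cm⁴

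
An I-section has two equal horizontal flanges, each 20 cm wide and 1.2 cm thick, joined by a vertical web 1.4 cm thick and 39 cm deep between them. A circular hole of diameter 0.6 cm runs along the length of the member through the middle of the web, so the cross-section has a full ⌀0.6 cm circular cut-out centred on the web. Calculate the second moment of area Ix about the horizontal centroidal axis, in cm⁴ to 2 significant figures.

Break the section into simple shapes (no overlaps), measuring from the bottom-left corner of the bounding box.
Bottom flange: 20 × 1.2, A = 24 cm², y = 0.6 cm, Ī = 2.88 cm⁴.
Web: 1.4 × 39, A = 54.6 cm², y = 20.7 cm, Ī = 6 921 cm⁴.
Top flange: 20 × 1.2, A = 24 cm², y = 40.8 cm, Ī = 2.88 cm⁴.
Hole (subtracted): ⌀0.6, A = 0.2827 cm², y = 20.7 cm, Ī = 0.006362 cm⁴.
By symmetry the centroid is at mid-height, ȳ = 20.7 cm.
Transfer each piece to the horizontal centroidal axis using Ī + A·d² with d = y − 20.7:
  bottom flange: d = -20.1 cm → contributes +9 699 cm⁴
  web: d = 0 cm → contributes +6 921 cm⁴
  top flange: d = 20.1 cm → contributes +9 699 cm⁴
  hole: d = 0 cm → contributes −0.006362 cm⁴
Total I = 26 319 cm⁴.

Ix ≈ 2.6 × 10⁴ cm⁴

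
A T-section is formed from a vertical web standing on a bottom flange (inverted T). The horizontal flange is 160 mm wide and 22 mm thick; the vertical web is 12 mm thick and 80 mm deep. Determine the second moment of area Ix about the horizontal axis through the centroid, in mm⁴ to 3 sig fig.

Ix ≈ 2.62 × 10⁶ mm⁴

Break the section into simple shapes (no overlaps), measuring from the bottom-left corner of the bounding box.
Flange: 160 × 22, A = 3 520 mm², y = 11 mm, Ī = 141 973 mm⁴.
Web: 12 × 80, A = 960 mm², y = 62 mm, Ī = 512 000 mm⁴.
Centroid: ȳ = ΣA·y / ΣA = 21.929 mm.
Transfer each piece to the horizontal axis through the centroid using Ī + A·d² with d = y − 21.929:
  flange: d = -10.929 mm → contributes +562 380 mm⁴
  web: d = 40.071 mm → contributes +2 053 491 mm⁴
Total I = 2 615 870 mm⁴.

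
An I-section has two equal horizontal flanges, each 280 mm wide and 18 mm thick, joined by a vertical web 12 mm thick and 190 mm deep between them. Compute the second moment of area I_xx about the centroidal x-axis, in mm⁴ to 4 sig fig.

I_xx ≈ 1.162 × 10⁸ mm⁴

Treat the section as a set of non-overlapping primitives; coordinates are from the bounding-box lower-left.
Bottom flange: 280 × 18, A = 5 040 mm², y = 9 mm, Ī = 136 080 mm⁴.
Web: 12 × 190, A = 2 280 mm², y = 113 mm, Ī = 6 859 000 mm⁴.
Top flange: 280 × 18, A = 5 040 mm², y = 217 mm, Ī = 136 080 mm⁴.
By symmetry the centroid is at mid-height, ȳ = 113 mm.
Transfer each piece to the centroidal x-axis using Ī + A·d² with d = y − 113:
  bottom flange: d = -104 mm → contributes +54 648 720 mm⁴
  web: d = 0 mm → contributes +6 859 000 mm⁴
  top flange: d = 104 mm → contributes +54 648 720 mm⁴
Total I = 116 156 440 mm⁴.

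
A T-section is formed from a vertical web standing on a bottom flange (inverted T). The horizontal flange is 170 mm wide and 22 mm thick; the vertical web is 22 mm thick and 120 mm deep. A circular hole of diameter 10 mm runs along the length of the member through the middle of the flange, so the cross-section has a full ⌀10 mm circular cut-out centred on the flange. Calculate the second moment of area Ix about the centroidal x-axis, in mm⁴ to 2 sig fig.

Ix ≈ 1.1 × 10⁷ mm⁴

Decompose the section into non-overlapping parts with the origin at the bottom-left of its bounding rectangle.
Flange: 170 × 22, A = 3 740 mm², y = 11 mm, Ī = 150 847 mm⁴.
Web: 22 × 120, A = 2 640 mm², y = 82 mm, Ī = 3 168 000 mm⁴.
Hole (subtracted): ⌀10, A = 78.54 mm², y = 11 mm, Ī = 490.9 mm⁴.
Centroid: ȳ = ΣA·y / ΣA = 40.75 mm.
Transfer each piece to the centroidal x-axis using Ī + A·d² with d = y − 40.75:
  flange: d = -29.75 mm → contributes +3 459 976 mm⁴
  web: d = 41.25 mm → contributes +7 661 108 mm⁴
  hole: d = -29.75 mm → contributes −69 982 mm⁴
Total I = 11 051 102 mm⁴.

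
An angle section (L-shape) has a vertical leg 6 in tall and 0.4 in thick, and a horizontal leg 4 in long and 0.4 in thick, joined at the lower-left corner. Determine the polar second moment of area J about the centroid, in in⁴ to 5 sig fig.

J ≈ 19.462 in⁴

Treat the section as a set of non-overlapping primitives; coordinates are from the bounding-box lower-left.
Vertical leg: 0.4 × 6, A = 2.4 in², y = 3 in, Ī = 7.2 in⁴.
Horizontal leg (remainder): 3.6 × 0.4, A = 1.44 in², y = 0.2 in, Ī = 0.0192 in⁴.
Centroid: ȳ = ΣA·y / ΣA = 1.95 in.
Transfer each piece to the centroidal x-axis using Ī + A·d² with d = y − 1.95:
  vertical leg: d = 1.05 in → contributes +9.846 in⁴
  horizontal leg (remainder): d = -1.75 in → contributes +4.4292 in⁴
Total I = 14.2752 in⁴.
For the y-axis: x̄ = 0.95 in.
Repeating about the centroidal y-axis gives I_y = 5.1872 in⁴.
Polar second moment: J = I_x + I_y = 19.4624 in⁴.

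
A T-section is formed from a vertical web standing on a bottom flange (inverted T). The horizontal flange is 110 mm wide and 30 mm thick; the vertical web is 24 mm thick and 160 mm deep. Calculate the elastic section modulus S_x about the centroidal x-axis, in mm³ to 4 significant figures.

Break the section into simple shapes (no overlaps), measuring from the bottom-left corner of the bounding box.
Flange: 110 × 30, A = 3 300 mm², y = 15 mm, Ī = 247 500 mm⁴.
Web: 24 × 160, A = 3 840 mm², y = 110 mm, Ī = 8 192 000 mm⁴.
Centroid: ȳ = ΣA·y / ΣA = 66.0924 mm.
Transfer each piece to the centroidal x-axis using Ī + A·d² with d = y − 66.0924:
  flange: d = -51.0924 mm → contributes +8 861 942 mm⁴
  web: d = 43.9076 mm → contributes +15 595 037 mm⁴
Total I = 24 456 979 mm⁴.
Extreme fibre distance c = 123.908 mm; S = I/c = 197 381 mm³.

S_x ≈ 1.974 × 10⁵ mm³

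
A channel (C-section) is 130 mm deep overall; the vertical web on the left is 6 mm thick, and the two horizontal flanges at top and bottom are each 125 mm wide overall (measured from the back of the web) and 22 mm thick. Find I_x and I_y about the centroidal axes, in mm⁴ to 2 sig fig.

I_x ≈ 1.7 × 10⁷ mm⁴, I_y ≈ 8.8 × 10⁶ mm⁴

Break the section into simple shapes (no overlaps), measuring from the bottom-left corner of the bounding box.
Web: 6 × 130, A = 780 mm², y = 65 mm, Ī = 1 098 500 mm⁴.
Top flange (beyond web): 119 × 22, A = 2 618 mm², y = 119 mm, Ī = 105 593 mm⁴.
Bottom flange (beyond web): 119 × 22, A = 2 618 mm², y = 11 mm, Ī = 105 593 mm⁴.
By symmetry the centroid is at mid-height, ȳ = 65 mm.
Transfer each piece to the centroidal x-axis using Ī + A·d² with d = y − 65:
  web: d = 0 mm → contributes +1 098 500 mm⁴
  top flange (beyond web): d = 54 mm → contributes +7 739 681 mm⁴
  bottom flange (beyond web): d = -54 mm → contributes +7 739 681 mm⁴
Total I = 16 577 861 mm⁴.
For the y-axis: x̄ = 57.4 mm.
Repeating about the centroidal y-axis gives I_y = 8 833 091 mm⁴.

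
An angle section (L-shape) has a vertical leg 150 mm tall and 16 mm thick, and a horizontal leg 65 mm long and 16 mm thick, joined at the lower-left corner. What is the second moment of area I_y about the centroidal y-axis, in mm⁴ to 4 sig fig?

Split into non-overlapping primitives; take the origin at the lower-left of the bounding box.
Vertical leg: 16 × 150, A = 2 400 mm², x = 8 mm, Ī = 51 200 mm⁴.
Horizontal leg (remainder): 49 × 16, A = 784 mm², x = 40.5 mm, Ī = 156 865 mm⁴.
Centroid: x̄ = ΣA·x / ΣA = 16.0025 mm.
Transfer each piece to the centroidal y-axis using Ī + A·d² with d = x − 16.0025:
  vertical leg: d = -8.00251 mm → contributes +204 896 mm⁴
  horizontal leg (remainder): d = 24.4975 mm → contributes +627 365 mm⁴
Total I = 832 261 mm⁴.

I_y ≈ 8.323 × 10⁵ mm⁴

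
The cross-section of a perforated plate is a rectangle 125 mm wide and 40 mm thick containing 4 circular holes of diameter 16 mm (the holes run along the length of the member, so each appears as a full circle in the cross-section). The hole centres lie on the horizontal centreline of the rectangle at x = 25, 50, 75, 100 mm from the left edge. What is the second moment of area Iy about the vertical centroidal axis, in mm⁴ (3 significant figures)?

Iy ≈ 5.87 × 10⁶ mm⁴

Treat the section as a set of non-overlapping primitives; coordinates are from the bounding-box lower-left.
Plate: 125 × 40, A = 5 000 mm², x = 62.5 mm, Ī = 6 510 417 mm⁴.
Hole 1 (subtracted): ⌀16, A = 201.06 mm², x = 25 mm, Ī = 3 217 mm⁴.
Hole 2 (subtracted): ⌀16, A = 201.06 mm², x = 50 mm, Ī = 3 217 mm⁴.
Hole 3 (subtracted): ⌀16, A = 201.06 mm², x = 75 mm, Ī = 3 217 mm⁴.
Hole 4 (subtracted): ⌀16, A = 201.06 mm², x = 100 mm, Ī = 3 217 mm⁴.
By symmetry the centroid is at mid-width, x̄ = 62.5 mm.
Transfer each piece to the vertical centroidal axis using Ī + A·d² with d = x − 62.5:
  plate: d = 0 mm → contributes +6 510 417 mm⁴
  hole 1: d = -37.5 mm → contributes −285 960 mm⁴
  hole 2: d = -12.5 mm → contributes −34 633 mm⁴
  hole 3: d = 12.5 mm → contributes −34 633 mm⁴
  hole 4: d = 37.5 mm → contributes −285 960 mm⁴
Total I = 5 869 230 mm⁴.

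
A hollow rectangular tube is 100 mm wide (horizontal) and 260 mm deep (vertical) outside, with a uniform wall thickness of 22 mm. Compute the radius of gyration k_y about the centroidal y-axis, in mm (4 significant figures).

Split into non-overlapping primitives; take the origin at the lower-left of the bounding box.
Outer rectangle: 100 × 260, A = 26 000 mm², x = 50 mm, Ī = 21 666 667 mm⁴.
Inner void (subtracted): 56 × 216, A = 12 096 mm², x = 50 mm, Ī = 3 161 088 mm⁴.
By symmetry the centroid is at mid-width, x̄ = 50 mm.
All pieces are centred on the centroidal y-axis, so I = ΣĪ (holes subtracted) = 18 505 579 mm⁴.
Radius of gyration: k = √(I/A) = √(18 505 579 / 13 904) = 36.4822 mm.

k_y ≈ 36.48 mm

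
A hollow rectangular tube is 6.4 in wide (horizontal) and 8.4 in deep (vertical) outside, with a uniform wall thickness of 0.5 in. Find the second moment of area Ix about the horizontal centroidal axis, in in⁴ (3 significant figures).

Ix ≈ 134 in⁴

Split into non-overlapping primitives; take the origin at the lower-left of the bounding box.
Outer rectangle: 6.4 × 8.4, A = 53.76 in², y = 4.2 in, Ī = 316.11 in⁴.
Inner void (subtracted): 5.4 × 7.4, A = 39.96 in², y = 4.2 in, Ī = 182.35 in⁴.
By symmetry the centroid is at mid-height, ȳ = 4.2 in.
All pieces are centred on the horizontal centroidal axis, so I = ΣĪ (holes subtracted) = 133.76 in⁴.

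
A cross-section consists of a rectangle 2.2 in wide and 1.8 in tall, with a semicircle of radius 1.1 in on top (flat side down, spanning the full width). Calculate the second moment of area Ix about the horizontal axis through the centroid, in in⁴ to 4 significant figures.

Ix ≈ 3.629 in⁴

Decompose the section into non-overlapping parts with the origin at the bottom-left of its bounding rectangle.
Rectangular body: 2.2 × 1.8, A = 3.96 in², y = 0.9 in, Ī = 1.0692 in⁴.
Semicircular cap: semicircle r = 1.1, A = 1.90066 in², y = 2.26685 in, Ī = 0.160695 in⁴.
Centroid: ȳ = ΣA·y / ΣA = 1.34328 in.
Transfer each piece to the horizontal axis through the centroid using Ī + A·d² with d = y − 1.34328:
  rectangular body: d = -0.443283 in → contributes +1.84734 in⁴
  semicircular cap: d = 0.923572 in → contributes +1.78193 in⁴
Total I = 3.62927 in⁴.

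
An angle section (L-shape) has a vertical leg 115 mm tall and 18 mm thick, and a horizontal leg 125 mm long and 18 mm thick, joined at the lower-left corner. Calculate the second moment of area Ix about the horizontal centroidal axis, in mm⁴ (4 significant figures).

Treat the section as a set of non-overlapping primitives; coordinates are from the bounding-box lower-left.
Vertical leg: 18 × 115, A = 2 070 mm², y = 57.5 mm, Ī = 2 281 313 mm⁴.
Horizontal leg (remainder): 107 × 18, A = 1 926 mm², y = 9 mm, Ī = 52 002 mm⁴.
Centroid: ȳ = ΣA·y / ΣA = 34.1239 mm.
Transfer each piece to the horizontal centroidal axis using Ī + A·d² with d = y − 34.1239:
  vertical leg: d = 23.3761 mm → contributes +3 412 450 mm⁴
  horizontal leg (remainder): d = -25.1239 mm → contributes +1 267 711 mm⁴
Total I = 4 680 161 mm⁴.

Ix ≈ 4.680 × 10⁶ mm⁴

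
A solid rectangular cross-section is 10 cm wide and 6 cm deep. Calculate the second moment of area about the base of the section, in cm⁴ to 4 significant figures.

The section: 10 × 6, A = 60 cm², y = 3 cm, Ī = 180 cm⁴.
Transfer it to a horizontal axis along the bottom face using Ī + A·d² with d = y − 0:
  the section: d = 3 cm → contributes +720 cm⁴
Total I = 720 cm⁴.

I_base ≈ 720.0 cm⁴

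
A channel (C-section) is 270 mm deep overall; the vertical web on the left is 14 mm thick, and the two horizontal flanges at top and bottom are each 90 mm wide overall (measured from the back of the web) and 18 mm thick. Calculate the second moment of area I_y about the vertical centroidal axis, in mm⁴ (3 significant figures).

I_y ≈ 4.59 × 10⁶ mm⁴

Split into non-overlapping primitives; take the origin at the lower-left of the bounding box.
Web: 14 × 270, A = 3 780 mm², x = 7 mm, Ī = 61 740 mm⁴.
Top flange (beyond web): 76 × 18, A = 1 368 mm², x = 52 mm, Ī = 658 464 mm⁴.
Bottom flange (beyond web): 76 × 18, A = 1 368 mm², x = 52 mm, Ī = 658 464 mm⁴.
Centroid: x̄ = ΣA·x / ΣA = 25.895 mm.
Transfer each piece to the vertical centroidal axis using Ī + A·d² with d = x − 25.895:
  web: d = -18.895 mm → contributes +1 411 283 mm⁴
  top flange (beyond web): d = 26.105 mm → contributes +1 590 714 mm⁴
  bottom flange (beyond web): d = 26.105 mm → contributes +1 590 714 mm⁴
Total I = 4 592 712 mm⁴.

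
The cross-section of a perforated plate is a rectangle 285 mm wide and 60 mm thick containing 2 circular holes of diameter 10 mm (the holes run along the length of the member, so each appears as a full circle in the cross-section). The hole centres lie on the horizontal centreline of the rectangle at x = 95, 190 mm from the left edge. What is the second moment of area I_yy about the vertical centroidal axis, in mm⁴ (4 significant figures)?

Split into non-overlapping primitives; take the origin at the lower-left of the bounding box.
Plate: 285 × 60, A = 17 100 mm², x = 142.5 mm, Ī = 115 745 625 mm⁴.
Hole 1 (subtracted): ⌀10, A = 78.5398 mm², x = 95 mm, Ī = 490.874 mm⁴.
Hole 2 (subtracted): ⌀10, A = 78.5398 mm², x = 190 mm, Ī = 490.874 mm⁴.
By symmetry the centroid is at mid-width, x̄ = 142.5 mm.
Transfer each piece to the vertical centroidal axis using Ī + A·d² with d = x − 142.5:
  plate: d = 0 mm → contributes +115 745 625 mm⁴
  hole 1: d = -47.5 mm → contributes −177 696 mm⁴
  hole 2: d = 47.5 mm → contributes −177 696 mm⁴
Total I = 115 390 232 mm⁴.

I_yy ≈ 1.154 × 10⁸ mm⁴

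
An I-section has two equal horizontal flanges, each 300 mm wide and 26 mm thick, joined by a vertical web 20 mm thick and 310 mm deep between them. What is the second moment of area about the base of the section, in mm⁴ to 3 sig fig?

Treat the section as a set of non-overlapping primitives; coordinates are from the bounding-box lower-left.
Bottom flange: 300 × 26, A = 7 800 mm², y = 13 mm, Ī = 439 400 mm⁴.
Web: 20 × 310, A = 6 200 mm², y = 181 mm, Ī = 49 651 667 mm⁴.
Top flange: 300 × 26, A = 7 800 mm², y = 349 mm, Ī = 439 400 mm⁴.
Transfer each piece to a horizontal axis along the bottom face using Ī + A·d² with d = y − 0:
  bottom flange: d = 13 mm → contributes +1 757 600 mm⁴
  web: d = 181 mm → contributes +252 769 867 mm⁴
  top flange: d = 349 mm → contributes +950 487 200 mm⁴
Total I = 1 205 014 667 mm⁴.

I_base ≈ 1.21 × 10⁹ mm⁴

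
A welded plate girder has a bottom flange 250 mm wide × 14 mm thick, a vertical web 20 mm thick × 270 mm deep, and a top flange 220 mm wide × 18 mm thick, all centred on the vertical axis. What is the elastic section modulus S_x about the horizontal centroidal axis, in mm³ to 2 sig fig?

S_x ≈ 1.2 × 10⁶ mm³

Decompose the section into non-overlapping parts with the origin at the bottom-left of its bounding rectangle.
Bottom plate: 250 × 14, A = 3 500 mm², y = 7 mm, Ī = 57 167 mm⁴.
Web plate: 20 × 270, A = 5 400 mm², y = 149 mm, Ī = 32 805 000 mm⁴.
Top plate: 220 × 18, A = 3 960 mm², y = 293 mm, Ī = 106 920 mm⁴.
Centroid: ȳ = ΣA·y / ΣA = 154.7 mm.
Transfer each piece to the horizontal centroidal axis using Ī + A·d² with d = y − 154.7:
  bottom plate: d = -147.7 mm → contributes +76 405 697 mm⁴
  web plate: d = -5.695 mm → contributes +32 980 149 mm⁴
  top plate: d = 138.3 mm → contributes +75 854 685 mm⁴
Total I = 185 240 532 mm⁴.
Extreme fibre distance c = 154.7 mm; S = I/c = 1 197 455 mm³.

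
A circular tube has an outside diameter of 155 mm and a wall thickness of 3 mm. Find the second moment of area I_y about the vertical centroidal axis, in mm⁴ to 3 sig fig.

I_y ≈ 4.14 × 10⁶ mm⁴

Split into non-overlapping primitives; take the origin at the lower-left of the bounding box.
Outer circle: ⌀155, A = 18 869 mm², x = 77.5 mm, Ī = 28 333 269 mm⁴.
Bore (subtracted): ⌀149, A = 17 437 mm², x = 77.5 mm, Ī = 24 194 406 mm⁴.
By symmetry the centroid is at mid-width, x̄ = 77.5 mm.
All pieces are centred on the vertical centroidal axis, so I = ΣĪ (holes subtracted) = 4 138 863 mm⁴.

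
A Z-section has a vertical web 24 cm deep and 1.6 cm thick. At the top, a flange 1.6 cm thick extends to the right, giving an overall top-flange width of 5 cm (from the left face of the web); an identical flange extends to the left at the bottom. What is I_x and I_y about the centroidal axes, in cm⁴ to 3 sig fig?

I_x ≈ 3210 cm⁴, I_y ≈ 86.7 cm⁴

Treat the section as a set of non-overlapping primitives; coordinates are from the bounding-box lower-left.
Web: 1.6 × 24, A = 38.4 cm², y = 12 cm, Ī = 1843.2 cm⁴.
Top flange (beyond web): 3.4 × 1.6, A = 5.44 cm², y = 23.2 cm, Ī = 1.1605 cm⁴.
Bottom flange (beyond web): 3.4 × 1.6, A = 5.44 cm², y = 0.8 cm, Ī = 1.1605 cm⁴.
Centroid: ȳ = ΣA·y / ΣA = 12 cm.
Transfer each piece to the centroidal x-axis using Ī + A·d² with d = y − 12:
  web: d = 0 cm → contributes +1843.2 cm⁴
  top flange (beyond web): d = 11.2 cm → contributes +683.55 cm⁴
  bottom flange (beyond web): d = -11.2 cm → contributes +683.55 cm⁴
Total I = 3210.3 cm⁴.
For the y-axis: x̄ = 4.2 cm.
Repeating about the centroidal y-axis gives I_y = 86.673 cm⁴.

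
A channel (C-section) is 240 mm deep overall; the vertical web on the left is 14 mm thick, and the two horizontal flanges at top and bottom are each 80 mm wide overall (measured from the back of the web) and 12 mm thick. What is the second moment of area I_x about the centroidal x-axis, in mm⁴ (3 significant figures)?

Decompose the section into non-overlapping parts with the origin at the bottom-left of its bounding rectangle.
Web: 14 × 240, A = 3 360 mm², y = 120 mm, Ī = 16 128 000 mm⁴.
Top flange (beyond web): 66 × 12, A = 792 mm², y = 234 mm, Ī = 9 504 mm⁴.
Bottom flange (beyond web): 66 × 12, A = 792 mm², y = 6 mm, Ī = 9 504 mm⁴.
By symmetry the centroid is at mid-height, ȳ = 120 mm.
Transfer each piece to the centroidal x-axis using Ī + A·d² with d = y − 120:
  web: d = 0 mm → contributes +16 128 000 mm⁴
  top flange (beyond web): d = 114 mm → contributes +10 302 336 mm⁴
  bottom flange (beyond web): d = -114 mm → contributes +10 302 336 mm⁴
Total I = 36 732 672 mm⁴.

I_x ≈ 3.67 × 10⁷ mm⁴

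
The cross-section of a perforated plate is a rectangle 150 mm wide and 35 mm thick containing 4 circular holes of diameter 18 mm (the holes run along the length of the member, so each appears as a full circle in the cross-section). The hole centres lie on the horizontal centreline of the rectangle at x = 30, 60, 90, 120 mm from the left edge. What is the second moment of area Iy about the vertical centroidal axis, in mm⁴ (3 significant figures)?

Break the section into simple shapes (no overlaps), measuring from the bottom-left corner of the bounding box.
Plate: 150 × 35, A = 5 250 mm², x = 75 mm, Ī = 9 843 750 mm⁴.
Hole 1 (subtracted): ⌀18, A = 254.47 mm², x = 30 mm, Ī = 5 153 mm⁴.
Hole 2 (subtracted): ⌀18, A = 254.47 mm², x = 60 mm, Ī = 5 153 mm⁴.
Hole 3 (subtracted): ⌀18, A = 254.47 mm², x = 90 mm, Ī = 5 153 mm⁴.
Hole 4 (subtracted): ⌀18, A = 254.47 mm², x = 120 mm, Ī = 5 153 mm⁴.
By symmetry the centroid is at mid-width, x̄ = 75 mm.
Transfer each piece to the vertical centroidal axis using Ī + A·d² with d = x − 75:
  plate: d = 0 mm → contributes +9 843 750 mm⁴
  hole 1: d = -45 mm → contributes −520 453 mm⁴
  hole 2: d = -15 mm → contributes −62 409 mm⁴
  hole 3: d = 15 mm → contributes −62 409 mm⁴
  hole 4: d = 45 mm → contributes −520 453 mm⁴
Total I = 8 678 027 mm⁴.

Iy ≈ 8.68 × 10⁶ mm⁴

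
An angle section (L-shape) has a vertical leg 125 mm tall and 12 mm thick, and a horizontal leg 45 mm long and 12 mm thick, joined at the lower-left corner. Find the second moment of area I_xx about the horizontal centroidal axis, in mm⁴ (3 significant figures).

I_xx ≈ 2.96 × 10⁶ mm⁴

Split into non-overlapping primitives; take the origin at the lower-left of the bounding box.
Vertical leg: 12 × 125, A = 1 500 mm², y = 62.5 mm, Ī = 1 953 125 mm⁴.
Horizontal leg (remainder): 33 × 12, A = 396 mm², y = 6 mm, Ī = 4 752 mm⁴.
Centroid: ȳ = ΣA·y / ΣA = 50.699 mm.
Transfer each piece to the horizontal centroidal axis using Ī + A·d² with d = y − 50.699:
  vertical leg: d = 11.801 mm → contributes +2 162 007 mm⁴
  horizontal leg (remainder): d = -44.699 mm → contributes +795 973 mm⁴
Total I = 2 957 981 mm⁴.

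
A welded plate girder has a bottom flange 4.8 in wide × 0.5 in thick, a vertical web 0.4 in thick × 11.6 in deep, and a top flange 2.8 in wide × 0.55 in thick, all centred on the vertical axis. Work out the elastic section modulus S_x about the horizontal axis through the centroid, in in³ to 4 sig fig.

Treat the section as a set of non-overlapping primitives; coordinates are from the bounding-box lower-left.
Bottom plate: 4.8 × 0.5, A = 2.4 in², y = 0.25 in, Ī = 0.05 in⁴.
Web plate: 0.4 × 11.6, A = 4.64 in², y = 6.3 in, Ī = 52.0299 in⁴.
Top plate: 2.8 × 0.55, A = 1.54 in², y = 12.375 in, Ī = 0.0388208 in⁴.
Centroid: ȳ = ΣA·y / ΣA = 5.69808 in.
Transfer each piece to the horizontal axis through the centroid using Ī + A·d² with d = y − 5.69808:
  bottom plate: d = -5.44808 in → contributes +71.2857 in⁴
  web plate: d = 0.601923 in → contributes +53.711 in⁴
  top plate: d = 6.67692 in → contributes +68.694 in⁴
Total I = 193.691 in⁴.
Extreme fibre distance c = 6.95192 in; S = I/c = 27.8615 in³.

S_x ≈ 27.86 in³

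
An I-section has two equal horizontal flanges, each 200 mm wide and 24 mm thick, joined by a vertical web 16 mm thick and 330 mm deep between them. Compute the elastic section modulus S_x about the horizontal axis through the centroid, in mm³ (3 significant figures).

S_x ≈ 1.85 × 10⁶ mm³

Break the section into simple shapes (no overlaps), measuring from the bottom-left corner of the bounding box.
Bottom flange: 200 × 24, A = 4 800 mm², y = 12 mm, Ī = 230 400 mm⁴.
Web: 16 × 330, A = 5 280 mm², y = 189 mm, Ī = 47 916 000 mm⁴.
Top flange: 200 × 24, A = 4 800 mm², y = 366 mm, Ī = 230 400 mm⁴.
By symmetry the centroid is at mid-height, ȳ = 189 mm.
Transfer each piece to the horizontal axis through the centroid using Ī + A·d² with d = y − 189:
  bottom flange: d = -177 mm → contributes +150 609 600 mm⁴
  web: d = 0 mm → contributes +47 916 000 mm⁴
  top flange: d = 177 mm → contributes +150 609 600 mm⁴
Total I = 349 135 200 mm⁴.
Extreme fibre distance c = 189 mm; S = I/c = 1 847 276 mm³.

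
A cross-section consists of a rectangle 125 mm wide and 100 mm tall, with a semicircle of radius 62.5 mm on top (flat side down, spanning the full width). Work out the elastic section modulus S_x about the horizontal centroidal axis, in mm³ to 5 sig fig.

Treat the section as a set of non-overlapping primitives; coordinates are from the bounding-box lower-left.
Rectangular body: 125 × 100, A = 12 500 mm², y = 50 mm, Ī = 10 416 667 mm⁴.
Semicircular cap: semicircle r = 62.5, A = 6135.923 mm², y = 126.5258 mm, Ī = 1 674 758 mm⁴.
Centroid: ȳ = ΣA·y / ΣA = 75.19631 mm.
Transfer each piece to the horizontal centroidal axis using Ī + A·d² with d = y − 75.19631:
  rectangular body: d = -25.19631 mm → contributes +18 352 345 mm⁴
  semicircular cap: d = 51.32951 mm → contributes +17 841 189 mm⁴
Total I = 36 193 534 mm⁴.
Extreme fibre distance c = 87.30369 mm; S = I/c = 414570.5 mm³.

S_x ≈ 4.1457 × 10⁵ mm³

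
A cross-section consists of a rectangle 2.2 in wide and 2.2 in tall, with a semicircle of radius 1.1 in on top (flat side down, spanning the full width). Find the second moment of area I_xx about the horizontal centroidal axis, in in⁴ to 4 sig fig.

I_xx ≈ 5.463 in⁴

Decompose the section into non-overlapping parts with the origin at the bottom-left of its bounding rectangle.
Rectangular body: 2.2 × 2.2, A = 4.84 in², y = 1.1 in, Ī = 1.95213 in⁴.
Semicircular cap: semicircle r = 1.1, A = 1.90066 in², y = 2.66685 in, Ī = 0.160695 in⁴.
Centroid: ȳ = ΣA·y / ΣA = 1.54181 in.
Transfer each piece to the horizontal centroidal axis using Ī + A·d² with d = y − 1.54181:
  rectangular body: d = -0.441806 in → contributes +2.89686 in⁴
  semicircular cap: d = 1.12505 in → contributes +2.56643 in⁴
Total I = 5.4633 in⁴.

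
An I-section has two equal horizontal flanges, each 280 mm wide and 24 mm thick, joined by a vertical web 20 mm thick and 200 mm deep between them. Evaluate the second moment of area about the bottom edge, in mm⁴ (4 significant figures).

I_base ≈ 4.507 × 10⁸ mm⁴

Break the section into simple shapes (no overlaps), measuring from the bottom-left corner of the bounding box.
Bottom flange: 280 × 24, A = 6 720 mm², y = 12 mm, Ī = 322 560 mm⁴.
Web: 20 × 200, A = 4 000 mm², y = 124 mm, Ī = 13 333 333 mm⁴.
Top flange: 280 × 24, A = 6 720 mm², y = 236 mm, Ī = 322 560 mm⁴.
Transfer each piece to a horizontal axis along the bottom face using Ī + A·d² with d = y − 0:
  bottom flange: d = 12 mm → contributes +1 290 240 mm⁴
  web: d = 124 mm → contributes +74 837 333 mm⁴
  top flange: d = 236 mm → contributes +374 599 680 mm⁴
Total I = 450 727 253 mm⁴.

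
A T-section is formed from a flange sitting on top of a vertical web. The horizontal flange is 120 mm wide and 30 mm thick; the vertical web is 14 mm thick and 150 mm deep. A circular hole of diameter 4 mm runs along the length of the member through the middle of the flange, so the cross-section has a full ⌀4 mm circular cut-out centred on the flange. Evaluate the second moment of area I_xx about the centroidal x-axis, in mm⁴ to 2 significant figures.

Decompose the section into non-overlapping parts with the origin at the bottom-left of its bounding rectangle.
Flange: 120 × 30, A = 3 600 mm², y = 165 mm, Ī = 270 000 mm⁴.
Web: 14 × 150, A = 2 100 mm², y = 75 mm, Ī = 3 937 500 mm⁴.
Hole (subtracted): ⌀4, A = 12.57 mm², y = 165 mm, Ī = 12.57 mm⁴.
Centroid: ȳ = ΣA·y / ΣA = 131.8 mm.
Transfer each piece to the centroidal x-axis using Ī + A·d² with d = y − 131.8:
  flange: d = 33.23 mm → contributes +4 245 515 mm⁴
  web: d = -56.77 mm → contributes +10 705 173 mm⁴
  hole: d = 33.23 mm → contributes −13 890 mm⁴
Total I = 14 936 799 mm⁴.

I_xx ≈ 1.5 × 10⁷ mm⁴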